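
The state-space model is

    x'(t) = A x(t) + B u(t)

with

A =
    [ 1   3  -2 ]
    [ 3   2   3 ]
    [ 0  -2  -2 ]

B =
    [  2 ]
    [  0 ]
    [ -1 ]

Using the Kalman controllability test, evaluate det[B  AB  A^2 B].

-225

AB = [[4], [3], [2]]
A^2B = [[9], [24], [-10]]
Controllability matrix C = [B  AB  A^2B] = [[2, 4, 9], [0, 3, 24], [-1, 2, -10]]
Expanding along the first row, det(C) = 2·(3·(-10) - 24·2) - 4·(0·(-10) - 24·(-1)) + 9·(0·2 - 3·(-1)) = 2·(-78) - 4·24 + 9·3 = -225
Since det(C) ≠ 0, rank(C) = 3 and the system is completely controllable.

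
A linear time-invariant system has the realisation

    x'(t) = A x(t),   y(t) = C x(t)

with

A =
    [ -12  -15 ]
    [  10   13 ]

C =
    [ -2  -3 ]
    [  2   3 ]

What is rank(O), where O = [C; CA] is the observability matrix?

1

CA = [[-6, -9], [6, 9]]
Observability matrix O = [C; CA] = [[-2, -3], [2, 3], [-6, -9], [6, 9]]
Every row of O is a scalar multiple of row 1 = [-2, -3] (multipliers 1, -1, 3, -3), so the rows span a one-dimensional space.
O ≠ 0, hence rank(O) = 1.
rank(O) = 1 < n = 2, so the pair (A, C) is not completely observable.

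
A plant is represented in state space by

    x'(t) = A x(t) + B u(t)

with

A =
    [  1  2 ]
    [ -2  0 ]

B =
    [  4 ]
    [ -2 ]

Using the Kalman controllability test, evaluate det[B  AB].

AB = [[0], [-8]]
Controllability matrix C = [B  AB] = [[4, 0], [-2, -8]]
det(C) = 4·(-8) - 0·(-2) = -32 - 0 = -32
Since det(C) ≠ 0, rank(C) = 2 and the system is completely controllable.

-32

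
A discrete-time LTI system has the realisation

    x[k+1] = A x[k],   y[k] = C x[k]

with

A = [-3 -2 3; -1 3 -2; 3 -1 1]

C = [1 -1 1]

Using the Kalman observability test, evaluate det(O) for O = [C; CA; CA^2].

25

CA = [[1, -6, 6]]
CA^2 = [[21, -26, 21]]
Observability matrix O = [C; CA; CA^2] = [[1, -1, 1], [1, -6, 6], [21, -26, 21]]
Expanding along the first row, det(O) = 1·((-6)·21 - 6·(-26)) - (-1)·(1·21 - 6·21) + 1·(1·(-26) - (-6)·21) = 1·30 - (-1)·(-105) + 1·100 = 25
Since det(O) ≠ 0, rank(O) = 3 and the system is completely observable.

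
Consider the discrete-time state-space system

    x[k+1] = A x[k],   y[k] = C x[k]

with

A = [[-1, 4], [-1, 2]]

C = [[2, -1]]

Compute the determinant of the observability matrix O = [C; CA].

CA = [[-1, 6]]
Observability matrix O = [C; CA] = [[2, -1], [-1, 6]]
det(O) = 2·6 - (-1)·(-1) = 12 - 1 = 11
Since det(O) ≠ 0, rank(O) = 2 and the system is completely observable.

11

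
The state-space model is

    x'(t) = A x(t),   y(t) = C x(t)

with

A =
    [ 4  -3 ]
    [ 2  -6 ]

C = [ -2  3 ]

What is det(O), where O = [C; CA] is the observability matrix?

30

CA = [[-2, -12]]
Observability matrix O = [C; CA] = [[-2, 3], [-2, -12]]
det(O) = (-2)·(-12) - 3·(-2) = 24 - (-6) = 30
Since det(O) ≠ 0, rank(O) = 2 and the system is completely observable.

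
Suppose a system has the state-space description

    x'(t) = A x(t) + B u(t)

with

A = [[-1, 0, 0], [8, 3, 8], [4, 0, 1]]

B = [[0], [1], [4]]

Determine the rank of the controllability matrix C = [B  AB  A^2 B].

2

AB = [[0], [35], [4]]
A^2B = [[0], [137], [4]]
Controllability matrix C = [B  AB  A^2B] = [[0, 0, 0], [1, 35, 137], [4, 4, 4]]
Row 1 of C is identically zero, so rank(C) ≤ 2.
The 2×2 minor from rows 2, 3, columns 1, 2 is 1·4 - 35·4 = 4 - 140 = -136 ≠ 0, so rank(C) = 2.
rank(C) = 2 < n = 3, so the pair (A, B) is not completely controllable.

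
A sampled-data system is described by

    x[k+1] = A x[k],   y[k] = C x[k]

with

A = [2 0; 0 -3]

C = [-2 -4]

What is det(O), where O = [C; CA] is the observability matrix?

-40

CA = [[-4, 12]]
Observability matrix O = [C; CA] = [[-2, -4], [-4, 12]]
det(O) = (-2)·12 - (-4)·(-4) = -24 - 16 = -40
Since det(O) ≠ 0, rank(O) = 2 and the system is completely observable.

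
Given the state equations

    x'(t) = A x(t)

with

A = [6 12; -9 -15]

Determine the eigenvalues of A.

-6, -3

det(sI - A) = s^2 - (tr A)s + det A, with tr A = 6 + (-15) = -9 and det A = 6·(-15) - 12·(-9) = -90 - (-108) = 18.
So p(s) = det(sI - A) = s^2 + 9s + 18.
Factor s^2 + 9s + 18: two numbers with sum -9 and product 18 are -3 and -6, so s^2 + 9s + 18 = (s + 3)(s + 6).
Hence p(s) = (s + 3) (s + 6), with roots -6, -3.
All eigenvalues have negative real part, so the system is asymptotically stable.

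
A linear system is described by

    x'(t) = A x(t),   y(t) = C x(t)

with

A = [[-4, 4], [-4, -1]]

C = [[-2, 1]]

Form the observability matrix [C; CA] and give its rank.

2

CA = [[4, -9]]
Observability matrix O = [C; CA] = [[-2, 1], [4, -9]]
det(O) = (-2)·(-9) - 1·4 = 18 - 4 = 14 ≠ 0, so rank(O) = 2.
rank(O) = 2 = n, so the pair (A, C) is completely observable.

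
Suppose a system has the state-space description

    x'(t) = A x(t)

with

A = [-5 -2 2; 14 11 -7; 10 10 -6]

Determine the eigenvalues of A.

det(sI - A) = s^3 - (tr A)s^2 + (M11 + M22 + M33)s - det A, where Mii is the 2×2 principal minor of A obtained by deleting row i and column i.
tr A = (-5) + 11 + (-6) = 0; M11 = 11·(-6) - (-7)·10 = -66 - (-70) = 4; M22 = (-5)·(-6) - 2·10 = 30 - 20 = 10; M33 = (-5)·11 - (-2)·14 = -55 - (-28) = -27; sum of minors = -13.
det A = (-5)·(11·(-6) - (-7)·10) - (-2)·(14·(-6) - (-7)·10) + 2·(14·10 - 11·10) = (-5)·4 - (-2)·(-14) + 2·30 = 12.
So p(s) = det(sI - A) = s^3 - 13s - 12.
Rational-root test: any integer root divides -12. Testing small divisors, s = -1 works: p(-1) = -1 + 0 + 13 + (-12) = 0, so (s + 1) is a factor.
Dividing, p(s) = (s + 1)(s^2 - s - 12).
Factor s^2 - s - 12: two numbers with sum 1 and product -12 are 4 and -3, so s^2 - s - 12 = (s - 4)(s + 3).
Hence p(s) = (s - 4) (s + 1) (s + 3), with roots -3, -1, 4.
At least one eigenvalue has non-negative real part, so the system is not asymptotically stable.

-3, -1, 4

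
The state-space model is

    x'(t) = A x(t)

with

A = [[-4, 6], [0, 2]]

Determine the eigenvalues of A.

-4, 2

det(sI - A) = s^2 - (tr A)s + det A, with tr A = (-4) + 2 = -2 and det A = (-4)·2 - 6·0 = -8 - 0 = -8.
So p(s) = det(sI - A) = s^2 + 2s - 8.
Factor s^2 + 2s - 8: two numbers with sum -2 and product -8 are 2 and -4, so s^2 + 2s - 8 = (s - 2)(s + 4).
Hence p(s) = (s - 2) (s + 4), with roots -4, 2.
At least one eigenvalue has non-negative real part, so the system is not asymptotically stable.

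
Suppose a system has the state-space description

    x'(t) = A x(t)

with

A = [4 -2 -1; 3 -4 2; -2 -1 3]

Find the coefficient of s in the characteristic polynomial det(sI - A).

Expand det(sI - A) for the 3×3 matrix.
p(s) = s^3 - 3s^2 - 10s + 3.
(Check: constant term = det(-A) = (-1)^3 det A = 3; coefficient of s^2 = -tr A = -3.)
The coefficient of s is -10.

-10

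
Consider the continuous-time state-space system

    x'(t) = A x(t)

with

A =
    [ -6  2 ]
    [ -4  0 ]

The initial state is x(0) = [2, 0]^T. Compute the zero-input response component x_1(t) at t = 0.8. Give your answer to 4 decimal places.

-0.2407

det(sI - A) = s^2 - (tr A)s + det A, with tr A = (-6) + 0 = -6 and det A = (-6)·0 - 2·(-4) = 0 - (-8) = 8.
So p(s) = det(sI - A) = s^2 + 6s + 8.
Factor s^2 + 6s + 8: two numbers with sum -6 and product 8 are -2 and -4, so s^2 + 6s + 8 = (s + 2)(s + 4).
Hence p(s) = (s + 2) (s + 4), with roots -4, -2.
The eigenvalues -4, -2 are distinct and real, so A is diagonalisable and x(t) = e^{At} x(0) = V diag(e^{λ_i t}) V^{-1} x(0), where the columns of V are the eigenvectors.
λ = -4: A - (-4)I = [[-2, 2], [-4, 4]]. Row 1 gives (-2)·v1 + 2·v2 = 0, so take v_1 = [1, 1]^T.
λ = -2: A - (-2)I = [[-4, 2], [-4, 2]]. Row 1 gives (-4)·v1 + 2·v2 = 0, so take v_2 = [-1, -2]^T.
V = [v_1 v_2] = [[1, -1], [1, -2]] has det V = -1, so V^{-1} = adj(V)/det V = [[2, -1], [1, -1]].
Modal coordinates z(0) = V^{-1} x(0): 2·2 + (-1)·0 = 4; 1·2 + (-1)·0 = 2; so z(0) = [4, 2]^T.
x_1(t) = Σ_i (v_i)_1 · z_i(0) · e^{λ_i t} (row 1 of V times the modal terms).
x_1(0.8) = 1·4·e^{-4·0.8} + (-1)·2·e^{-2·0.8} = 4·0.040762 + (-2)·0.201897 = -0.2407.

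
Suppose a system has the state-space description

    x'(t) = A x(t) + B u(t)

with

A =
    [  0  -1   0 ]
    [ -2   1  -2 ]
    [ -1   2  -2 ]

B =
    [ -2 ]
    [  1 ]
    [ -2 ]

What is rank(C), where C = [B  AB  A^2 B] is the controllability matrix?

3

AB = [[-1], [9], [8]]
A^2B = [[-9], [-5], [3]]
Controllability matrix C = [B  AB  A^2B] = [[-2, -1, -9], [1, 9, -5], [-2, 8, 3]]
det(C) = (-2)·(9·3 - (-5)·8) - (-1)·(1·3 - (-5)·(-2)) + (-9)·(1·8 - 9·(-2)) = (-2)·67 - (-1)·(-7) + (-9)·26 = -375 ≠ 0, so rank(C) = 3.
rank(C) = 3 = n, so the pair (A, B) is completely controllable.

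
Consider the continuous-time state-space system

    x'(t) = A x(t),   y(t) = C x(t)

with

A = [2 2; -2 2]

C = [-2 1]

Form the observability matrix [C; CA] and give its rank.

2

CA = [[-6, -2]]
Observability matrix O = [C; CA] = [[-2, 1], [-6, -2]]
det(O) = (-2)·(-2) - 1·(-6) = 4 - (-6) = 10 ≠ 0, so rank(O) = 2.
rank(O) = 2 = n, so the pair (A, C) is completely observable.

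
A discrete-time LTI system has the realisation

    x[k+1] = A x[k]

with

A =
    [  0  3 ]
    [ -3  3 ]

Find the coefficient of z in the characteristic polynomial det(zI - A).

-3

For a 2×2 matrix, det(zI - A) = z^2 - (tr A)z + det A.
tr A = 3, det A = 9.
So p(z) = z^2 - 3z + 9.
The coefficient of z is -3.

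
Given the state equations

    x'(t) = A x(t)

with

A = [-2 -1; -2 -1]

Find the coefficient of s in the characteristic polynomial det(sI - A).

For a 2×2 matrix, det(sI - A) = s^2 - (tr A)s + det A.
tr A = -3, det A = 0.
So p(s) = s^2 + 3s.
The coefficient of s is 3.

3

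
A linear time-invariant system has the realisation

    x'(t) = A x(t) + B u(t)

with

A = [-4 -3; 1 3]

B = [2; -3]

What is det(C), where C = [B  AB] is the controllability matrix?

-11

AB = [[1], [-7]]
Controllability matrix C = [B  AB] = [[2, 1], [-3, -7]]
det(C) = 2·(-7) - 1·(-3) = -14 - (-3) = -11
Since det(C) ≠ 0, rank(C) = 2 and the system is completely controllable.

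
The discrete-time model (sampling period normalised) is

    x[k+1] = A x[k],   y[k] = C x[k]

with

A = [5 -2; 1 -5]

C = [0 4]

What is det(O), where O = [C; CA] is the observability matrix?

CA = [[4, -20]]
Observability matrix O = [C; CA] = [[0, 4], [4, -20]]
det(O) = 0·(-20) - 4·4 = 0 - 16 = -16
Since det(O) ≠ 0, rank(O) = 2 and the system is completely observable.

-16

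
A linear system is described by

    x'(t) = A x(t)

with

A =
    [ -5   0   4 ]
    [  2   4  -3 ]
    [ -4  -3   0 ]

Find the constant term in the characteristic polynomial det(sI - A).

Expand det(sI - A) for the 3×3 matrix.
p(s) = s^3 + s^2 - 13s - 85.
(Check: constant term = det(-A) = (-1)^3 det A = -85; coefficient of s^2 = -tr A = 1.)
The constant term is -85.

-85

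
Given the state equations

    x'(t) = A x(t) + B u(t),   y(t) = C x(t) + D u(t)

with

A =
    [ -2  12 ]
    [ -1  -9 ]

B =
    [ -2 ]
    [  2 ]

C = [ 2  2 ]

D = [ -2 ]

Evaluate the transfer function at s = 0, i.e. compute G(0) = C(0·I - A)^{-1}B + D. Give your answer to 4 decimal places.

-1.2000

G(0) = C(-A)^{-1}B + D = -C A^{-1} B + D.
det A = 30, so A^{-1} = (1/30)·adj(A) = [[-3/10, -2/5], [1/30, -1/15]]
A^{-1} B = [-1/5, -1/5]^T
C A^{-1} B = -4/5
G(0) = D - C A^{-1} B = -2 - (-4/5) = -6/5 ≈ -1.2000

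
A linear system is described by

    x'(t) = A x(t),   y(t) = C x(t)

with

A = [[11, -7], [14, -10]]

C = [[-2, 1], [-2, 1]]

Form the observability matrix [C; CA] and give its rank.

CA = [[-8, 4], [-8, 4]]
Observability matrix O = [C; CA] = [[-2, 1], [-2, 1], [-8, 4], [-8, 4]]
Every row of O is a scalar multiple of row 1 = [-2, 1] (multipliers 1, 1, 4, 4), so the rows span a one-dimensional space.
O ≠ 0, hence rank(O) = 1.
rank(O) = 1 < n = 2, so the pair (A, C) is not completely observable.

1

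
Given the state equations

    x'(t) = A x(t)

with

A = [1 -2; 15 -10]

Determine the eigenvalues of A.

-5, -4

det(sI - A) = s^2 - (tr A)s + det A, with tr A = 1 + (-10) = -9 and det A = 1·(-10) - (-2)·15 = -10 - (-30) = 20.
So p(s) = det(sI - A) = s^2 + 9s + 20.
Factor s^2 + 9s + 20: two numbers with sum -9 and product 20 are -4 and -5, so s^2 + 9s + 20 = (s + 4)(s + 5).
Hence p(s) = (s + 4) (s + 5), with roots -5, -4.
All eigenvalues have negative real part, so the system is asymptotically stable.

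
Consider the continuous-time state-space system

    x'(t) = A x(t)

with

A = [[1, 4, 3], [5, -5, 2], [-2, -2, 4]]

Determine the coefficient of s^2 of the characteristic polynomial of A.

0

Expand det(sI - A) for the 3×3 matrix.
p(s) = s^3 - 31s + 172.
(Check: constant term = det(-A) = (-1)^3 det A = 172; coefficient of s^2 = -tr A = 0.)
The coefficient of s^2 is 0.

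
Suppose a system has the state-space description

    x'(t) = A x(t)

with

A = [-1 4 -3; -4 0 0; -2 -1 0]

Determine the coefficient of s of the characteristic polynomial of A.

10

Expand det(sI - A) for the 3×3 matrix.
p(s) = s^3 + s^2 + 10s + 12.
(Check: constant term = det(-A) = (-1)^3 det A = 12; coefficient of s^2 = -tr A = 1.)
The coefficient of s is 10.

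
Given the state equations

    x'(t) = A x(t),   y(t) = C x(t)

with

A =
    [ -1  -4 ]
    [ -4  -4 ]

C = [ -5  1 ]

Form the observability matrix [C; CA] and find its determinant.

-81

CA = [[1, 16]]
Observability matrix O = [C; CA] = [[-5, 1], [1, 16]]
det(O) = (-5)·16 - 1·1 = -80 - 1 = -81
Since det(O) ≠ 0, rank(O) = 2 and the system is completely observable.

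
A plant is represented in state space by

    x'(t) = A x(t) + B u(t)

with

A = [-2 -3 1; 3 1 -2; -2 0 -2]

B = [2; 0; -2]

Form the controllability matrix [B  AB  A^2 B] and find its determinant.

-216

AB = [[-6], [10], [0]]
A^2B = [[-18], [-8], [12]]
Controllability matrix C = [B  AB  A^2B] = [[2, -6, -18], [0, 10, -8], [-2, 0, 12]]
Expanding along the first row, det(C) = 2·(10·12 - (-8)·0) - (-6)·(0·12 - (-8)·(-2)) + (-18)·(0·0 - 10·(-2)) = 2·120 - (-6)·(-16) + (-18)·20 = -216
Since det(C) ≠ 0, rank(C) = 3 and the system is completely controllable.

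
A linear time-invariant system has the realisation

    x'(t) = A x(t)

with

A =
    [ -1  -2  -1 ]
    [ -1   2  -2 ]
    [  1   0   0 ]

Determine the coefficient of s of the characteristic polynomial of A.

-3

Expand det(sI - A) for the 3×3 matrix.
p(s) = s^3 - s^2 - 3s - 6.
(Check: constant term = det(-A) = (-1)^3 det A = -6; coefficient of s^2 = -tr A = -1.)
The coefficient of s is -3.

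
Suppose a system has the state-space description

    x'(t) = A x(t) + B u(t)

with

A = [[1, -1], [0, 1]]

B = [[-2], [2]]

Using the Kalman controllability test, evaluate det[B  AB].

4

AB = [[-4], [2]]
Controllability matrix C = [B  AB] = [[-2, -4], [2, 2]]
det(C) = (-2)·2 - (-4)·2 = -4 - (-8) = 4
Since det(C) ≠ 0, rank(C) = 2 and the system is completely controllable.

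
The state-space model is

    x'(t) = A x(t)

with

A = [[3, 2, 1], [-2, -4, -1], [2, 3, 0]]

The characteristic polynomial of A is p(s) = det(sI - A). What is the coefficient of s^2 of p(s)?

1

Expand det(sI - A) for the 3×3 matrix.
p(s) = s^3 + s^2 - 7s - 7.
(Check: constant term = det(-A) = (-1)^3 det A = -7; coefficient of s^2 = -tr A = 1.)
The coefficient of s^2 is 1.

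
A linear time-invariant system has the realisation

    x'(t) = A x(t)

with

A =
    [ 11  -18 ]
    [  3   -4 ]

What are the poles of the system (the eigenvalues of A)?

2, 5

det(sI - A) = s^2 - (tr A)s + det A, with tr A = 11 + (-4) = 7 and det A = 11·(-4) - (-18)·3 = -44 - (-54) = 10.
So p(s) = det(sI - A) = s^2 - 7s + 10.
Factor s^2 - 7s + 10: two numbers with sum 7 and product 10 are 5 and 2, so s^2 - 7s + 10 = (s - 5)(s - 2).
Hence p(s) = (s - 5) (s - 2), with roots 2, 5.
At least one eigenvalue has non-negative real part, so the system is not asymptotically stable.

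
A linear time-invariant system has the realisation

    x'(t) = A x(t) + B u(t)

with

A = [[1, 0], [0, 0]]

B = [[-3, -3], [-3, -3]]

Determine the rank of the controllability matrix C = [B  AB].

2

AB = [[-3, -3], [0, 0]]
Controllability matrix C = [B  AB] = [[-3, -3, -3, -3], [-3, -3, 0, 0]]
Take the 2×2 submatrix of C formed by columns 1, 3: [[-3, -3], [-3, 0]]. Its determinant is (-3)·0 - (-3)·(-3) = 0 - 9 = -9 ≠ 0.
So rank(C) ≥ 2; since C has 2 rows, rank(C) = 2.
rank(C) = 2 = n, so the pair (A, B) is completely controllable.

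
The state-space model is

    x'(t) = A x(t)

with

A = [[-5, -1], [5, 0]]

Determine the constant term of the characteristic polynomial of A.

For a 2×2 matrix, det(sI - A) = s^2 - (tr A)s + det A.
tr A = -5, det A = 5.
So p(s) = s^2 + 5s + 5.
The constant term is 5.

5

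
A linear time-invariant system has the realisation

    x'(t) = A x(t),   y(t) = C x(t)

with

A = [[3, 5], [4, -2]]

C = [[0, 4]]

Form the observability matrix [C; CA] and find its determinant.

CA = [[16, -8]]
Observability matrix O = [C; CA] = [[0, 4], [16, -8]]
det(O) = 0·(-8) - 4·16 = 0 - 64 = -64
Since det(O) ≠ 0, rank(O) = 2 and the system is completely observable.

-64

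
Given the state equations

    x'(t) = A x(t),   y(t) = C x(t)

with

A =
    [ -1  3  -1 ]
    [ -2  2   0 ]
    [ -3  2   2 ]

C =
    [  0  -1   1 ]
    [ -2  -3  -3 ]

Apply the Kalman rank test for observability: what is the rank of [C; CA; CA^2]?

3

CA = [[-1, 0, 2], [17, -18, -4]]
CA^2 = [[-5, 1, 5], [31, 7, -25]]
Observability matrix O = [C; CA; CA^2] = [[0, -1, 1], [-2, -3, -3], [-1, 0, 2], [17, -18, -4], [-5, 1, 5], [31, 7, -25]]
Take the 3×3 submatrix of O formed by rows 1, 2, 3: [[0, -1, 1], [-2, -3, -3], [-1, 0, 2]]. Its determinant is 0·((-3)·2 - (-3)·0) - (-1)·((-2)·2 - (-3)·(-1)) + 1·((-2)·0 - (-3)·(-1)) = 0·(-6) - (-1)·(-7) + 1·(-3) = -10 ≠ 0.
So rank(O) ≥ 3; since O has 3 columns, rank(O) = 3.
rank(O) = 3 = n, so the pair (A, C) is completely observable.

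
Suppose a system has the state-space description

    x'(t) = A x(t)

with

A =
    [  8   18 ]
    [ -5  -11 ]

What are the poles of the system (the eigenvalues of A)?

det(sI - A) = s^2 - (tr A)s + det A, with tr A = 8 + (-11) = -3 and det A = 8·(-11) - 18·(-5) = -88 - (-90) = 2.
So p(s) = det(sI - A) = s^2 + 3s + 2.
Factor s^2 + 3s + 2: two numbers with sum -3 and product 2 are -1 and -2, so s^2 + 3s + 2 = (s + 1)(s + 2).
Hence p(s) = (s + 1) (s + 2), with roots -2, -1.
All eigenvalues have negative real part, so the system is asymptotically stable.

-2, -1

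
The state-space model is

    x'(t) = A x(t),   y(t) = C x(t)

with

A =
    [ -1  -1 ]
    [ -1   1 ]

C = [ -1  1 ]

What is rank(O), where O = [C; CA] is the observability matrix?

2

CA = [[0, 2]]
Observability matrix O = [C; CA] = [[-1, 1], [0, 2]]
det(O) = (-1)·2 - 1·0 = -2 - 0 = -2 ≠ 0, so rank(O) = 2.
rank(O) = 2 = n, so the pair (A, C) is completely observable.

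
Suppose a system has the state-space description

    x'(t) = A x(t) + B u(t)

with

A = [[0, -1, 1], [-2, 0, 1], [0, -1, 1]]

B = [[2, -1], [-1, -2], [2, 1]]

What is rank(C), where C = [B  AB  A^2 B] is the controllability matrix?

3

AB = [[3, 3], [-2, 3], [3, 3]]
A^2B = [[5, 0], [-3, -3], [5, 0]]
Controllability matrix C = [B  AB  A^2B] = [[2, -1, 3, 3, 5, 0], [-1, -2, -2, 3, -3, -3], [2, 1, 3, 3, 5, 0]]
Take the 3×3 submatrix of C formed by columns 1, 2, 3: [[2, -1, 3], [-1, -2, -2], [2, 1, 3]]. Its determinant is 2·((-2)·3 - (-2)·1) - (-1)·((-1)·3 - (-2)·2) + 3·((-1)·1 - (-2)·2) = 2·(-4) - (-1)·1 + 3·3 = 2 ≠ 0.
So rank(C) ≥ 3; since C has 3 rows, rank(C) = 3.
rank(C) = 3 = n, so the pair (A, B) is completely controllable.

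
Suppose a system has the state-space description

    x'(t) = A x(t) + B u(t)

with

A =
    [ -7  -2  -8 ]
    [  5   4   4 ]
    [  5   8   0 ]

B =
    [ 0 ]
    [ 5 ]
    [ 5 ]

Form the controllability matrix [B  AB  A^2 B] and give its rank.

2

AB = [[-50], [40], [40]]
A^2B = [[-50], [70], [70]]
Controllability matrix C = [B  AB  A^2B] = [[0, -50, -50], [5, 40, 70], [5, 40, 70]]
The rows r1, r2, r3 of C are linearly dependent: -r2 + r3 = 0 (check each entry), so rank(C) ≤ 2.
The 2×2 minor from rows 1, 2, columns 1, 2 is 0·40 - (-50)·5 = 0 - (-250) = 250 ≠ 0, so rank(C) = 2.
rank(C) = 2 < n = 3, so the pair (A, B) is not completely controllable.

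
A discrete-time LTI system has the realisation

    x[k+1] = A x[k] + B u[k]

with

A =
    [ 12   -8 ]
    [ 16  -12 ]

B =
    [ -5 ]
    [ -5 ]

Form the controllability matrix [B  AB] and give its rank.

1

AB = [[-20], [-20]]
Controllability matrix C = [B  AB] = [[-5, -20], [-5, -20]]
Every column of C is a scalar multiple of column 1 = [-5, -5] (multipliers 1, 4), so the columns span a one-dimensional space.
C ≠ 0, hence rank(C) = 1.
rank(C) = 1 < n = 2, so the pair (A, B) is not completely controllable.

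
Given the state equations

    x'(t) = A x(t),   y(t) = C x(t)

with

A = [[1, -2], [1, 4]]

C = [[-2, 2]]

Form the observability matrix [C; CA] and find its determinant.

-24

CA = [[0, 12]]
Observability matrix O = [C; CA] = [[-2, 2], [0, 12]]
det(O) = (-2)·12 - 2·0 = -24 - 0 = -24
Since det(O) ≠ 0, rank(O) = 2 and the system is completely observable.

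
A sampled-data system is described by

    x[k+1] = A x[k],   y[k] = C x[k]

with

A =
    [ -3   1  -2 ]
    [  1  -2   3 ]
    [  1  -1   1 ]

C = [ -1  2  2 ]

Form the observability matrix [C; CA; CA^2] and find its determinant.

CA = [[7, -7, 10]]
CA^2 = [[-18, 11, -25]]
Observability matrix O = [C; CA; CA^2] = [[-1, 2, 2], [7, -7, 10], [-18, 11, -25]]
Expanding along the first row, det(O) = (-1)·((-7)·(-25) - 10·11) - 2·(7·(-25) - 10·(-18)) + 2·(7·11 - (-7)·(-18)) = (-1)·65 - 2·5 + 2·(-49) = -173
Since det(O) ≠ 0, rank(O) = 3 and the system is completely observable.

-173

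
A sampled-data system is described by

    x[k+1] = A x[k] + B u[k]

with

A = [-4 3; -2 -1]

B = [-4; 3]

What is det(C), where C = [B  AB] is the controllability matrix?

AB = [[25], [5]]
Controllability matrix C = [B  AB] = [[-4, 25], [3, 5]]
det(C) = (-4)·5 - 25·3 = -20 - 75 = -95
Since det(C) ≠ 0, rank(C) = 2 and the system is completely controllable.

-95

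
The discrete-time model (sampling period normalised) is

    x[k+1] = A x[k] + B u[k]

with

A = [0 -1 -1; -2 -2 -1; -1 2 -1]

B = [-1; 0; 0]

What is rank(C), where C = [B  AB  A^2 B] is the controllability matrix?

3

AB = [[0], [2], [1]]
A^2B = [[-3], [-5], [3]]
Controllability matrix C = [B  AB  A^2B] = [[-1, 0, -3], [0, 2, -5], [0, 1, 3]]
det(C) = (-1)·(2·3 - (-5)·1) - 0·(0·3 - (-5)·0) + (-3)·(0·1 - 2·0) = (-1)·11 - 0·0 + (-3)·0 = -11 ≠ 0, so rank(C) = 3.
rank(C) = 3 = n, so the pair (A, B) is completely controllable.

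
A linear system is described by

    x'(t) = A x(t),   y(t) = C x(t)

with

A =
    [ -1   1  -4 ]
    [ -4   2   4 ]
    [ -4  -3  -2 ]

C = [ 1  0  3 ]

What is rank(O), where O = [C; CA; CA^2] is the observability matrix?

CA = [[-13, -8, -10]]
CA^2 = [[85, 1, 40]]
Observability matrix O = [C; CA; CA^2] = [[1, 0, 3], [-13, -8, -10], [85, 1, 40]]
det(O) = 1·((-8)·40 - (-10)·1) - 0·((-13)·40 - (-10)·85) + 3·((-13)·1 - (-8)·85) = 1·(-310) - 0·330 + 3·667 = 1691 ≠ 0, so rank(O) = 3.
rank(O) = 3 = n, so the pair (A, C) is completely observable.

3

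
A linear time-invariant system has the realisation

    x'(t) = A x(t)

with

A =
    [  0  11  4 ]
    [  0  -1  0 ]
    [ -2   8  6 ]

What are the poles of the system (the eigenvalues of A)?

det(sI - A) = s^3 - (tr A)s^2 + (M11 + M22 + M33)s - det A, where Mii is the 2×2 principal minor of A obtained by deleting row i and column i.
tr A = 0 + (-1) + 6 = 5; M11 = (-1)·6 - 0·8 = -6 - 0 = -6; M22 = 0·6 - 4·(-2) = 0 - (-8) = 8; M33 = 0·(-1) - 11·0 = 0 - 0 = 0; sum of minors = 2.
det A = 0·((-1)·6 - 0·8) - 11·(0·6 - 0·(-2)) + 4·(0·8 - (-1)·(-2)) = 0·(-6) - 11·0 + 4·(-2) = -8.
So p(s) = det(sI - A) = s^3 - 5s^2 + 2s + 8.
Rational-root test: any integer root divides 8. Testing small divisors, s = -1 works: p(-1) = -1 + (-5) + (-2) + 8 = 0, so (s + 1) is a factor.
Dividing, p(s) = (s + 1)(s^2 - 6s + 8).
Factor s^2 - 6s + 8: two numbers with sum 6 and product 8 are 4 and 2, so s^2 - 6s + 8 = (s - 4)(s - 2).
Hence p(s) = (s - 4) (s - 2) (s + 1), with roots -1, 2, 4.
At least one eigenvalue has non-negative real part, so the system is not asymptotically stable.

-1, 2, 4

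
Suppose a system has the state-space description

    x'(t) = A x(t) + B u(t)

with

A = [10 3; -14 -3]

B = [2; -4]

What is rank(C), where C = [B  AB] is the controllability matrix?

1

AB = [[8], [-16]]
Controllability matrix C = [B  AB] = [[2, 8], [-4, -16]]
Every column of C is a scalar multiple of column 1 = [2, -4] (multipliers 1, 4), so the columns span a one-dimensional space.
C ≠ 0, hence rank(C) = 1.
rank(C) = 1 < n = 2, so the pair (A, B) is not completely controllable.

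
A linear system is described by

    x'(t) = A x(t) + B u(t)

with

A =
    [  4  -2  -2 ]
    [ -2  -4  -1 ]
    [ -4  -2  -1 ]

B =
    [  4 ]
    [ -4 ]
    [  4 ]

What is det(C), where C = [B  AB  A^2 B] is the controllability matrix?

AB = [[16], [4], [-12]]
A^2B = [[80], [-36], [-60]]
Controllability matrix C = [B  AB  A^2B] = [[4, 16, 80], [-4, 4, -36], [4, -12, -60]]
Expanding along the first row, det(C) = 4·(4·(-60) - (-36)·(-12)) - 16·((-4)·(-60) - (-36)·4) + 80·((-4)·(-12) - 4·4) = 4·(-672) - 16·384 + 80·32 = -6272
Since det(C) ≠ 0, rank(C) = 3 and the system is completely controllable.

-6272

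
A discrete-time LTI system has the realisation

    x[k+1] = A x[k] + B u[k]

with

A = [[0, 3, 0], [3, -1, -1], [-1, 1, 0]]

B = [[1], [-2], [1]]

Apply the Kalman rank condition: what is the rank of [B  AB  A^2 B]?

3

AB = [[-6], [4], [-3]]
A^2B = [[12], [-19], [10]]
Controllability matrix C = [B  AB  A^2B] = [[1, -6, 12], [-2, 4, -19], [1, -3, 10]]
det(C) = 1·(4·10 - (-19)·(-3)) - (-6)·((-2)·10 - (-19)·1) + 12·((-2)·(-3) - 4·1) = 1·(-17) - (-6)·(-1) + 12·2 = 1 ≠ 0, so rank(C) = 3.
rank(C) = 3 = n, so the pair (A, B) is completely controllable.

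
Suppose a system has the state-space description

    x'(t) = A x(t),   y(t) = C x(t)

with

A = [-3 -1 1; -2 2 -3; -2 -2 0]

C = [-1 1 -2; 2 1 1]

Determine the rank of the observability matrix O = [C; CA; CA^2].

3

CA = [[5, 7, -4], [-10, -2, -1]]
CA^2 = [[-21, 17, -16], [36, 8, -4]]
Observability matrix O = [C; CA; CA^2] = [[-1, 1, -2], [2, 1, 1], [5, 7, -4], [-10, -2, -1], [-21, 17, -16], [36, 8, -4]]
Take the 3×3 submatrix of O formed by rows 1, 2, 3: [[-1, 1, -2], [2, 1, 1], [5, 7, -4]]. Its determinant is (-1)·(1·(-4) - 1·7) - 1·(2·(-4) - 1·5) + (-2)·(2·7 - 1·5) = (-1)·(-11) - 1·(-13) + (-2)·9 = 6 ≠ 0.
So rank(O) ≥ 3; since O has 3 columns, rank(O) = 3.
rank(O) = 3 = n, so the pair (A, C) is completely observable.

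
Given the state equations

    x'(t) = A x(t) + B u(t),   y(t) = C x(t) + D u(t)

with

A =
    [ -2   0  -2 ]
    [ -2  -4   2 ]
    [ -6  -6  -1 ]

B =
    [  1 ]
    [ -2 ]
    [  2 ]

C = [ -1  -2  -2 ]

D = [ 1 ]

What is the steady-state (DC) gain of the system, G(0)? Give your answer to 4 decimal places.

-8.5000

G(0) = C(-A)^{-1}B + D = -C A^{-1} B + D.
det A = -8, so A^{-1} = (1/-8)·adj(A) = [[-2, -3/2, 1], [7/4, 5/4, -1], [3/2, 3/2, -1]]
A^{-1} B = [3, -11/4, -7/2]^T
C A^{-1} B = 19/2
G(0) = D - C A^{-1} B = 1 - (19/2) = -17/2 ≈ -8.5000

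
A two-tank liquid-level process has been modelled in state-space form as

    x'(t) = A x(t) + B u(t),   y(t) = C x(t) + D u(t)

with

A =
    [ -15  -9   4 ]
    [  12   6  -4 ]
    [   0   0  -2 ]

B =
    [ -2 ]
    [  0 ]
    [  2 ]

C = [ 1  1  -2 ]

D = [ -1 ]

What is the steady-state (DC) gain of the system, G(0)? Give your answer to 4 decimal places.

-3.6667

G(0) = C(-A)^{-1}B + D = -C A^{-1} B + D.
det A = -36, so A^{-1} = (1/-36)·adj(A) = [[1/3, 1/2, -1/3], [-2/3, -5/6, 1/3], [0, 0, -1/2]]
A^{-1} B = [-4/3, 2, -1]^T
C A^{-1} B = 8/3
G(0) = D - C A^{-1} B = -1 - (8/3) = -11/3 ≈ -3.6667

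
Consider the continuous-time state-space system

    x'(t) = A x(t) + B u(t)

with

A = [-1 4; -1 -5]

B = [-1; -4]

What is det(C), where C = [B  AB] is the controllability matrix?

AB = [[-15], [21]]
Controllability matrix C = [B  AB] = [[-1, -15], [-4, 21]]
det(C) = (-1)·21 - (-15)·(-4) = -21 - 60 = -81
Since det(C) ≠ 0, rank(C) = 2 and the system is completely controllable.

-81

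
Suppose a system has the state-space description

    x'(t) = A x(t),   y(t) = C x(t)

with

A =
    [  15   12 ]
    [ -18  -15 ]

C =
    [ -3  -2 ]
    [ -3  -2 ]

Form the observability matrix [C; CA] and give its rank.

CA = [[-9, -6], [-9, -6]]
Observability matrix O = [C; CA] = [[-3, -2], [-3, -2], [-9, -6], [-9, -6]]
Every row of O is a scalar multiple of row 1 = [-3, -2] (multipliers 1, 1, 3, 3), so the rows span a one-dimensional space.
O ≠ 0, hence rank(O) = 1.
rank(O) = 1 < n = 2, so the pair (A, C) is not completely observable.

1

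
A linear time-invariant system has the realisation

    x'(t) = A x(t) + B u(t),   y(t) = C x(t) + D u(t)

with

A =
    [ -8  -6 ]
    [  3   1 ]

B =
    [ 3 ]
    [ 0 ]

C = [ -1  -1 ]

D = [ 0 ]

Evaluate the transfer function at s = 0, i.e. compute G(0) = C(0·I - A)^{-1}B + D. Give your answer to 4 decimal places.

G(0) = C(-A)^{-1}B + D = -C A^{-1} B + D.
det A = 10, so A^{-1} = (1/10)·adj(A) = [[1/10, 3/5], [-3/10, -4/5]]
A^{-1} B = [3/10, -9/10]^T
C A^{-1} B = 3/5
G(0) = D - C A^{-1} B = 0 - (3/5) = -3/5 ≈ -0.6000

-0.6000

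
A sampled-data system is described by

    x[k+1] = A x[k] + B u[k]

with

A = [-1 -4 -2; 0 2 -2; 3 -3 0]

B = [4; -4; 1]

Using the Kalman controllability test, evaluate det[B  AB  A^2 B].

7396

AB = [[10], [-10], [24]]
A^2B = [[-18], [-68], [60]]
Controllability matrix C = [B  AB  A^2B] = [[4, 10, -18], [-4, -10, -68], [1, 24, 60]]
Expanding along the first row, det(C) = 4·((-10)·60 - (-68)·24) - 10·((-4)·60 - (-68)·1) + (-18)·((-4)·24 - (-10)·1) = 4·1032 - 10·(-172) + (-18)·(-86) = 7396
Since det(C) ≠ 0, rank(C) = 3 and the system is completely controllable.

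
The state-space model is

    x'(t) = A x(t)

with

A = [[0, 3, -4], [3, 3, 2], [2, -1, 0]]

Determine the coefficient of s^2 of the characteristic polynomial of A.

Expand det(sI - A) for the 3×3 matrix.
p(s) = s^3 - 3s^2 + s - 48.
(Check: constant term = det(-A) = (-1)^3 det A = -48; coefficient of s^2 = -tr A = -3.)
The coefficient of s^2 is -3.

-3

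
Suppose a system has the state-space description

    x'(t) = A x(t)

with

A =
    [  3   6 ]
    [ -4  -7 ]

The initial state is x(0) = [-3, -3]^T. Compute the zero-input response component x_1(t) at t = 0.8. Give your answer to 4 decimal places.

det(sI - A) = s^2 - (tr A)s + det A, with tr A = 3 + (-7) = -4 and det A = 3·(-7) - 6·(-4) = -21 - (-24) = 3.
So p(s) = det(sI - A) = s^2 + 4s + 3.
Factor s^2 + 4s + 3: two numbers with sum -4 and product 3 are -1 and -3, so s^2 + 4s + 3 = (s + 1)(s + 3).
Hence p(s) = (s + 1) (s + 3), with roots -3, -1.
The eigenvalues -3, -1 are distinct and real, so A is diagonalisable and x(t) = e^{At} x(0) = V diag(e^{λ_i t}) V^{-1} x(0), where the columns of V are the eigenvectors.
λ = -3: A - (-3)I = [[6, 6], [-4, -4]]. Row 1 gives 6·v1 + 6·v2 = 0, so take v_1 = [-1, 1]^T.
λ = -1: A - (-1)I = [[4, 6], [-4, -6]]. Row 1 gives 4·v1 + 6·v2 = 0, so take v_2 = [3, -2]^T.
V = [v_1 v_2] = [[-1, 3], [1, -2]] has det V = -1, so V^{-1} = adj(V)/det V = [[2, 3], [1, 1]].
Modal coordinates z(0) = V^{-1} x(0): 2·(-3) + 3·(-3) = -15; 1·(-3) + 1·(-3) = -6; so z(0) = [-15, -6]^T.
x_1(t) = Σ_i (v_i)_1 · z_i(0) · e^{λ_i t} (row 1 of V times the modal terms).
x_1(0.8) = (-1)·(-15)·e^{-3·0.8} + 3·(-6)·e^{-1·0.8} = 15·0.090718 + (-18)·0.449329 = -6.7272.

-6.7272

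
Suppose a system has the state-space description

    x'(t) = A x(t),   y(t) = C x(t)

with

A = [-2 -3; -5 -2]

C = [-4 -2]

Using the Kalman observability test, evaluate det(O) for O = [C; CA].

CA = [[18, 16]]
Observability matrix O = [C; CA] = [[-4, -2], [18, 16]]
det(O) = (-4)·16 - (-2)·18 = -64 - (-36) = -28
Since det(O) ≠ 0, rank(O) = 2 and the system is completely observable.

-28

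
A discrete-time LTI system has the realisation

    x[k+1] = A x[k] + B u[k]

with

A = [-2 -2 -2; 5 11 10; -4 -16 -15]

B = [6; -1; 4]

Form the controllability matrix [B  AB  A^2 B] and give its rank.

2

AB = [[-18], [59], [-68]]
A^2B = [[54], [-121], [148]]
Controllability matrix C = [B  AB  A^2B] = [[6, -18, 54], [-1, 59, -121], [4, -68, 148]]
The rows r1, r2, r3 of C are linearly dependent: -r1 + 2·r2 + 2·r3 = 0 (check each entry), so rank(C) ≤ 2.
The 2×2 minor from rows 1, 2, columns 1, 2 is 6·59 - (-18)·(-1) = 354 - 18 = 336 ≠ 0, so rank(C) = 2.
rank(C) = 2 < n = 3, so the pair (A, B) is not completely controllable.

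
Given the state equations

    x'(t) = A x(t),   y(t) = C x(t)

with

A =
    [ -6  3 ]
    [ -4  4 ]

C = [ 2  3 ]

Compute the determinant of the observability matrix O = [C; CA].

CA = [[-24, 18]]
Observability matrix O = [C; CA] = [[2, 3], [-24, 18]]
det(O) = 2·18 - 3·(-24) = 36 - (-72) = 108
Since det(O) ≠ 0, rank(O) = 2 and the system is completely observable.

108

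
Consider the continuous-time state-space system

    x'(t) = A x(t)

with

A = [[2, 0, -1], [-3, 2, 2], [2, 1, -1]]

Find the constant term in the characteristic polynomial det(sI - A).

Expand det(sI - A) for the 3×3 matrix.
p(s) = s^3 - 3s^2 + 1.
(Check: constant term = det(-A) = (-1)^3 det A = 1; coefficient of s^2 = -tr A = -3.)
The constant term is 1.

1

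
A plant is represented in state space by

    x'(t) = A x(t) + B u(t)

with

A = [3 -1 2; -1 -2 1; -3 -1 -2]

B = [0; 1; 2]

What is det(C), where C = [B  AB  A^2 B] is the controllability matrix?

AB = [[3], [0], [-5]]
A^2B = [[-1], [-8], [1]]
Controllability matrix C = [B  AB  A^2B] = [[0, 3, -1], [1, 0, -8], [2, -5, 1]]
Expanding along the first row, det(C) = 0·(0·1 - (-8)·(-5)) - 3·(1·1 - (-8)·2) + (-1)·(1·(-5) - 0·2) = 0·(-40) - 3·17 + (-1)·(-5) = -46
Since det(C) ≠ 0, rank(C) = 3 and the system is completely controllable.

-46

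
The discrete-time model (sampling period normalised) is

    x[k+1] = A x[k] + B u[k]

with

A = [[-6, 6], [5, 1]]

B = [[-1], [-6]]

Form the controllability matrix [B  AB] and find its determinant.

AB = [[-30], [-11]]
Controllability matrix C = [B  AB] = [[-1, -30], [-6, -11]]
det(C) = (-1)·(-11) - (-30)·(-6) = 11 - 180 = -169
Since det(C) ≠ 0, rank(C) = 2 and the system is completely controllable.

-169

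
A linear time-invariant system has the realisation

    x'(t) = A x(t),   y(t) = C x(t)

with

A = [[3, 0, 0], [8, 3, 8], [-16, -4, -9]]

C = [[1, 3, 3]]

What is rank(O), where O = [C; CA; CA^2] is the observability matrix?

2

CA = [[-21, -3, -3]]
CA^2 = [[-39, 3, 3]]
Observability matrix O = [C; CA; CA^2] = [[1, 3, 3], [-21, -3, -3], [-39, 3, 3]]
The columns c1, c2, c3 of O are linearly dependent: -c2 + c3 = 0 (check each entry), so rank(O) ≤ 2.
The 2×2 minor from rows 1, 2, columns 1, 2 is 1·(-3) - 3·(-21) = -3 - (-63) = 60 ≠ 0, so rank(O) = 2.
rank(O) = 2 < n = 3, so the pair (A, C) is not completely observable.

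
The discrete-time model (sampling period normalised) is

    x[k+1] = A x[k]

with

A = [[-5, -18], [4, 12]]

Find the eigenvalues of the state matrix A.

3, 4

det(zI - A) = z^2 - (tr A)z + det A, with tr A = (-5) + 12 = 7 and det A = (-5)·12 - (-18)·4 = -60 - (-72) = 12.
So p(z) = det(zI - A) = z^2 - 7z + 12.
Factor z^2 - 7z + 12: two numbers with sum 7 and product 12 are 4 and 3, so z^2 - 7z + 12 = (z - 4)(z - 3).
Hence p(z) = (z - 4) (z - 3), with roots 3, 4.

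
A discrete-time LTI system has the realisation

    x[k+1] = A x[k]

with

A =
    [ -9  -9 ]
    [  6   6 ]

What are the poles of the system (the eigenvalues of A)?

-3, 0

det(zI - A) = z^2 - (tr A)z + det A, with tr A = (-9) + 6 = -3 and det A = (-9)·6 - (-9)·6 = -54 - (-54) = 0.
So p(z) = det(zI - A) = z^2 + 3z.
Factor z^2 + 3z: two numbers with sum -3 and product 0 are 0 and -3, so z^2 + 3z = z(z + 3).
Hence p(z) = z (z + 3), with roots -3, 0.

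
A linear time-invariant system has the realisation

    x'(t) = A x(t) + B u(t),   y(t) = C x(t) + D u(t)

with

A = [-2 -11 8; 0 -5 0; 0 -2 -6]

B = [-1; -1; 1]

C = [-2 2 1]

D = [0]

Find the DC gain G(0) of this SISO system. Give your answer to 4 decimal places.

G(0) = C(-A)^{-1}B + D = -C A^{-1} B + D.
det A = -60, so A^{-1} = (1/-60)·adj(A) = [[-1/2, 41/30, -2/3], [0, -1/5, 0], [0, 1/15, -1/6]]
A^{-1} B = [-23/15, 1/5, -7/30]^T
C A^{-1} B = 97/30
G(0) = D - C A^{-1} B = 0 - (97/30) = -97/30 ≈ -3.2333

-3.2333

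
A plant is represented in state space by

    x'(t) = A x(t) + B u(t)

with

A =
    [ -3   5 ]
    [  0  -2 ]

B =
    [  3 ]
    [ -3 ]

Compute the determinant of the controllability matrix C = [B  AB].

-54

AB = [[-24], [6]]
Controllability matrix C = [B  AB] = [[3, -24], [-3, 6]]
det(C) = 3·6 - (-24)·(-3) = 18 - 72 = -54
Since det(C) ≠ 0, rank(C) = 2 and the system is completely controllable.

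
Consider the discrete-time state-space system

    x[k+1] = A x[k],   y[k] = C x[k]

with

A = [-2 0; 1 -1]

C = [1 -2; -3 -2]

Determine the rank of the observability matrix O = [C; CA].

2

CA = [[-4, 2], [4, 2]]
Observability matrix O = [C; CA] = [[1, -2], [-3, -2], [-4, 2], [4, 2]]
Take the 2×2 submatrix of O formed by rows 1, 2: [[1, -2], [-3, -2]]. Its determinant is 1·(-2) - (-2)·(-3) = -2 - 6 = -8 ≠ 0.
So rank(O) ≥ 2; since O has 2 columns, rank(O) = 2.
rank(O) = 2 = n, so the pair (A, C) is completely observable.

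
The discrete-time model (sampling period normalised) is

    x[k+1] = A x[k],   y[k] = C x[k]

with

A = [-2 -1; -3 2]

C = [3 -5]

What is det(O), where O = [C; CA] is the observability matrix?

6

CA = [[9, -13]]
Observability matrix O = [C; CA] = [[3, -5], [9, -13]]
det(O) = 3·(-13) - (-5)·9 = -39 - (-45) = 6
Since det(O) ≠ 0, rank(O) = 2 and the system is completely observable.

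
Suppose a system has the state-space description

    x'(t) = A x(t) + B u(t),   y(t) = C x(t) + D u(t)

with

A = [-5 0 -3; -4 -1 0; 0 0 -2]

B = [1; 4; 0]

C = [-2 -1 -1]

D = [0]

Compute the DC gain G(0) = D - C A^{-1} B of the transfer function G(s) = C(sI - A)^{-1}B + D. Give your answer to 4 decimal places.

-3.6000

G(0) = C(-A)^{-1}B + D = -C A^{-1} B + D.
det A = -10, so A^{-1} = (1/-10)·adj(A) = [[-1/5, 0, 3/10], [4/5, -1, -6/5], [0, 0, -1/2]]
A^{-1} B = [-1/5, -16/5, 0]^T
C A^{-1} B = 18/5
G(0) = D - C A^{-1} B = 0 - (18/5) = -18/5 ≈ -3.6000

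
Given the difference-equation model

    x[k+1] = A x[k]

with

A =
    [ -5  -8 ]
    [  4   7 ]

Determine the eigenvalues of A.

det(zI - A) = z^2 - (tr A)z + det A, with tr A = (-5) + 7 = 2 and det A = (-5)·7 - (-8)·4 = -35 - (-32) = -3.
So p(z) = det(zI - A) = z^2 - 2z - 3.
Factor z^2 - 2z - 3: two numbers with sum 2 and product -3 are 3 and -1, so z^2 - 2z - 3 = (z - 3)(z + 1).
Hence p(z) = (z - 3) (z + 1), with roots -1, 3.

-1, 3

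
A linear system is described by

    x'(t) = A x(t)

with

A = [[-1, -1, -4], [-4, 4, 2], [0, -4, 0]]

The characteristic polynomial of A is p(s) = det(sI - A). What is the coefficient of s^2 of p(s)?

-3

Expand det(sI - A) for the 3×3 matrix.
p(s) = s^3 - 3s^2 + 72.
(Check: constant term = det(-A) = (-1)^3 det A = 72; coefficient of s^2 = -tr A = -3.)
The coefficient of s^2 is -3.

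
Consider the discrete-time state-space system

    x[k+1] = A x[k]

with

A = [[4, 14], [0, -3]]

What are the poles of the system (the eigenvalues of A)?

det(zI - A) = z^2 - (tr A)z + det A, with tr A = 4 + (-3) = 1 and det A = 4·(-3) - 14·0 = -12 - 0 = -12.
So p(z) = det(zI - A) = z^2 - z - 12.
Factor z^2 - z - 12: two numbers with sum 1 and product -12 are 4 and -3, so z^2 - z - 12 = (z - 4)(z + 3).
Hence p(z) = (z - 4) (z + 3), with roots -3, 4.

-3, 4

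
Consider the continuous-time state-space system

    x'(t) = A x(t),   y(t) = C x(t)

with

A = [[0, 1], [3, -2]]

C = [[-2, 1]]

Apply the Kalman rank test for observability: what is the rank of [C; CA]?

2

CA = [[3, -4]]
Observability matrix O = [C; CA] = [[-2, 1], [3, -4]]
det(O) = (-2)·(-4) - 1·3 = 8 - 3 = 5 ≠ 0, so rank(O) = 2.
rank(O) = 2 = n, so the pair (A, C) is completely observable.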